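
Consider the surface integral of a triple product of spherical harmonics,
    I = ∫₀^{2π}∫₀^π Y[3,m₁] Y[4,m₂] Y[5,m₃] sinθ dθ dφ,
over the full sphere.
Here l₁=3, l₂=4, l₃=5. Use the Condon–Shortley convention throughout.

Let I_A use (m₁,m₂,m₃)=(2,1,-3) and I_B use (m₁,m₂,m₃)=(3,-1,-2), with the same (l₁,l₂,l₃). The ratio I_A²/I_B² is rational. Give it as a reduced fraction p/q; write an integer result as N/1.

Same 3,4,5: normalisation and zero-m 3j drop out of the ratio.
A: Δ: 2! 4! 6! / 13! → 1/180180; sum: t=0:+1/1440 t=1:−1/1152 = -1/5760; 3j²(3 4 5; 2 1 -3) = Δ·Π!·Σ² = 1/858  (sign -1)
B: Δ: 2! 4! 6! / 13! → 1/180180; sum: t=0:+1/1728 = 1/1728; 3j²(3 4 5; 3 -1 -2) = Δ·Π!·Σ² = 25/858  (sign -1)
I_A²/I_B² = (1/858)/(25/858) = 1/25

1/25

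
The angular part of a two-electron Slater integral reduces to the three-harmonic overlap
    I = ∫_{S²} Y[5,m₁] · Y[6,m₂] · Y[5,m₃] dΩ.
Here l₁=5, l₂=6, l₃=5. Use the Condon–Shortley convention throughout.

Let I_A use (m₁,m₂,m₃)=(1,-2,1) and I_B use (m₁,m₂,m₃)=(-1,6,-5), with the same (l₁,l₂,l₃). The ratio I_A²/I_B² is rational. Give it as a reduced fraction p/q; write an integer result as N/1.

56/33

Shared (l₁,l₂,l₃)=(5,6,5): N and (l;000)² cancel in I_A²/I_B².
A: Δ = 6!·4!·6!/17! = 1/28588560; Racah Σ t=0..4: t=0:+1/829440 t=1:−1/25920 t=2:+1/9216 t=3:−1/25920 t=4:+1/829440 = 7/207360; ⇒ 3j(5 6 5; 1 -2 1)² = 28/2431, sgn +1
B: Δ = 6!·4!·6!/17! = 1/28588560; Racah Σ t=6..6: t=6:+1/12441600 = 1/12441600; ⇒ 3j(5 6 5; -1 6 -5)² = 3/442, sgn +1
I_A²/I_B² = (28/2431)/(3/442) = 56/33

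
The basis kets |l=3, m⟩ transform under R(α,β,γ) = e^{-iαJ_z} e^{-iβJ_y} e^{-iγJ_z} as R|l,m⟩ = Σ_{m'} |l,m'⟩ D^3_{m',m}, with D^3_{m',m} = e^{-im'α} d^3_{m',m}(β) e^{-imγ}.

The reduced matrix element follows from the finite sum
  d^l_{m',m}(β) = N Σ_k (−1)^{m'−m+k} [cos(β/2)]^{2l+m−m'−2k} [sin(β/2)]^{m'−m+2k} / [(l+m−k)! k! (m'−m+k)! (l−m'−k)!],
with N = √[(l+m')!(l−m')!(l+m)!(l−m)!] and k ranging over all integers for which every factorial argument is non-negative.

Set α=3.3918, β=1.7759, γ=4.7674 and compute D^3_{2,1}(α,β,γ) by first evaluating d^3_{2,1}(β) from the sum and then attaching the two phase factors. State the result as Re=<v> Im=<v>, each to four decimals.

Re=0.2618 Im=0.4218

Split into d^3_{2,1}(β=1.7759) × two z-phases.
Half-angle: c=0.631004, s=0.775780. N=√(120·1·24·2)=75.894664
k∈{0,1} keeps every argument non-negative
  k=0: (−1)^1·75.8947/(24)·0.6310^5·0.7758^1 = -0.245413
  k=1: (−1)^2·75.8947/(12)·0.6310^3·0.7758^3 = +0.741893
d^3_{2,1}(1.7759) = -0.245413 +0.741893 = +0.496480
Attach z-rotation phases: D = e^{-i(2)(3.3918)}·(+0.496480)·e^{-i(1)(4.7674)} = +0.261796+0.421847i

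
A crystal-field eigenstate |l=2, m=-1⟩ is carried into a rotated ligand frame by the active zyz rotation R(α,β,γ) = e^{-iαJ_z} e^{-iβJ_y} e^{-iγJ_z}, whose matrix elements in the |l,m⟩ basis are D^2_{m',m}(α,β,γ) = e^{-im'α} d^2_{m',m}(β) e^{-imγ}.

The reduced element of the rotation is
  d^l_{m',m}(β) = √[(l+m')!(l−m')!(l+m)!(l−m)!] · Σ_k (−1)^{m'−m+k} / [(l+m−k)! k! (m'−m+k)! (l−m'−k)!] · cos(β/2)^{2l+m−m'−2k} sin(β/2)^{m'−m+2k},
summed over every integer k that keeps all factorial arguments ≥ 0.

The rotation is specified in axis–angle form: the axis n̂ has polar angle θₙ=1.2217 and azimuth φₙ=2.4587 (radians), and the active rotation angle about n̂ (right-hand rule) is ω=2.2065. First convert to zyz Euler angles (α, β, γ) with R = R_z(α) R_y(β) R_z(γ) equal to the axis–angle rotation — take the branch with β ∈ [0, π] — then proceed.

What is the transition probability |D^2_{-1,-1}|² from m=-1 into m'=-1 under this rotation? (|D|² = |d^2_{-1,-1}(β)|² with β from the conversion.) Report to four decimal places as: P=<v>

P=0.2892

Axis–angle → zyz. n̂ = (sinθₙcosφₙ, sinθₙsinφₙ, cosθₙ) = (-0.728959, +0.592977, +0.342049), ω = 2.2065.
R = I cosω + sinω [n̂]ₓ + (1−cosω) n̂n̂ᵀ gives
  R = [+0.253142, -0.964136, +0.079758; -0.413674, -0.033349, +0.909814; -0.874525, -0.263306, -0.407280]
β = atan2(√(R₁₃²+R₂₃²), R₃₃) = 1.990270; α = atan2(R₂₃, R₁₃) mod 2π = 1.483356; γ = atan2(R₃₂, −R₃₁) mod 2π = 5.990734
D^2_{-1,-1}(1.4834,1.9903,5.9907) = e^{-i·-1·1.4834}·d^2_{-1,-1}(1.9903)·e^{-i·-1·5.9907}. Compute d first:
With c≡cos(β/2)=0.544390 and s≡sin(β/2)=0.838833, N=[1·6·1·6]^{1/2}=6.000000
k∈{0,1} keeps every argument non-negative
  k=0: (−1)^0·6.0000/(6)·0.5444^4·0.8388^0 = +0.087829
  k=1: (−1)^1·6.0000/(2)·0.5444^2·0.8388^2 = -0.625592
d^2_{-1,-1}(1.9903) = +0.087829 -0.625592 = -0.537763
|D^2_{-1,-1}|² = |d^2_{-1,-1}(β)|² = (-0.537763)² = 0.289189 (the z-rotation phases have unit modulus)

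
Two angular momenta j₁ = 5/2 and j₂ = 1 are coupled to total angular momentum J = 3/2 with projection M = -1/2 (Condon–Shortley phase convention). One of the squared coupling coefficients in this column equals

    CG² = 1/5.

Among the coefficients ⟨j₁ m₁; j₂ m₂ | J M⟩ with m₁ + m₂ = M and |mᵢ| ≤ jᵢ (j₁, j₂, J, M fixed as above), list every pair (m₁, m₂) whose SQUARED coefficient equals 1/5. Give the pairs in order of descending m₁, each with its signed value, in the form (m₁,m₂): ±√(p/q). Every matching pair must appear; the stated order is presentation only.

(1/2,-1): +√(1/5)

Admissible pairs with m₁+m₂ = M = -1/2: (-3/2,1), (-1/2,0), (1/2,-1)
  (m₁,m₂)=(1/2,-1): CG² = 1/5, CG = +√(1/5)   ← matches the target
  (m₁,m₂)=(-1/2,0): CG² = 2/5, CG = −√(2/5)
  (m₁,m₂)=(-3/2,1): CG² = 2/5, CG = +√(2/5)
Pairs with CG² = 1/5: (1/2,-1): +√(1/5)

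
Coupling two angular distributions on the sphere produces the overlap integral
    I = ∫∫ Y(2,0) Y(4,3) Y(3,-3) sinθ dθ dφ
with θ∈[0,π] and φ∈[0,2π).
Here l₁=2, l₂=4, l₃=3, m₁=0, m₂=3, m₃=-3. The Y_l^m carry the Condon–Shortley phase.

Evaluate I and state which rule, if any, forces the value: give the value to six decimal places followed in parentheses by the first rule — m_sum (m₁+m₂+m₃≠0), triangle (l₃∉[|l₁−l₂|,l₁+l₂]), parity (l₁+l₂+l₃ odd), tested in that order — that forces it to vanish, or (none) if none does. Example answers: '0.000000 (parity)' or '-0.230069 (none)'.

Σlᵢ=9 odd — θ-integrand is odd under cosθ→−cosθ; I=0

0.000000 (parity)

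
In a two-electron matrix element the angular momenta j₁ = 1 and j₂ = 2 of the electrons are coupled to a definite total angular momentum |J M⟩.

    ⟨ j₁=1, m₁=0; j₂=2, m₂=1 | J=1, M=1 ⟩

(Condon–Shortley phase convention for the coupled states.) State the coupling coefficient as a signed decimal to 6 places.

triangle: 2!×0!×2!/5! = 4/120
(j±m)!: 1!×1!×3!×1!×2!×0! = 12
prefactor² = (2J+1)×Δ×N² = 6/5
  k=1: −1/(1!×1!×0!×2!×0!×0!) = -1/2
Σ = -1/2  ⇒  CG² = 6/5×(-1/2)² = 3/10
CG = −√(3/10) = -0.547723

−√(3/10) ≈ -0.547723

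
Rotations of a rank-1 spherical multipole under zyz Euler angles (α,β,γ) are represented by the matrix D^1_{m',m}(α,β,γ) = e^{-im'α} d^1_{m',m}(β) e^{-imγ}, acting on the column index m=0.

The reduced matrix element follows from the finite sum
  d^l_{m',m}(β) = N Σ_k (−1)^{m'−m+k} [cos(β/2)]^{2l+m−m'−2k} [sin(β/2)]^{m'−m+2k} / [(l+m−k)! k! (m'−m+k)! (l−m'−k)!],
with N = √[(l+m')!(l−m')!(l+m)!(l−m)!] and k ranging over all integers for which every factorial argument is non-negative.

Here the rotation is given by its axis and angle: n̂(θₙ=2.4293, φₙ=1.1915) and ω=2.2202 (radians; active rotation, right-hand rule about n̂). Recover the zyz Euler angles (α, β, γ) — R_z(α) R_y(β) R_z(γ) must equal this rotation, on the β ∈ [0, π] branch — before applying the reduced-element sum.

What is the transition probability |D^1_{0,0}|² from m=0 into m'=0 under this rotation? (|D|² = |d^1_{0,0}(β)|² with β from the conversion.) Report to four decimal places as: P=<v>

Axis–angle → zyz. n̂ = (sinθₙcosφₙ, sinθₙsinφₙ, cosθₙ) = (+0.241996, +0.607118, -0.756865), ω = 2.2202.
R = I cosω + sinω [n̂]ₓ + (1−cosω) n̂n̂ᵀ gives
  R = [-0.510737, +0.838566, +0.189620; -0.367037, -0.013226, -0.930112; -0.777452, -0.544640, +0.314540]
β = atan2(√(R₁₃²+R₂₃²), R₃₃) = 1.250824; α = atan2(R₂₃, R₁₃) mod 2π = 4.913501; γ = atan2(R₃₂, −R₃₁) mod 2π = 5.672094
First d^1_{0,0}(β=1.2508), then the phase factors e^{-i(0)α} and e^{-i(0)γ}:
Half-angle: c=0.810722, s=0.585431. N=√(1·1·1·1)=1.000000
The bounds max(0,m−m')=0 and min(l+m,l−m')=1 give 2 terms
  k=0: (−1)^0·1.0000/(1)·0.8107^2·0.5854^0 = +0.657270
  k=1: (−1)^1·1.0000/(1)·0.8107^0·0.5854^2 = -0.342730
d^1_{0,0}(1.2508) = +0.657270 -0.342730 = +0.314540
|D^1_{0,0}|² = |d^1_{0,0}(β)|² = (+0.314540)² = 0.098935 (the z-rotation phases have unit modulus)

P=0.0989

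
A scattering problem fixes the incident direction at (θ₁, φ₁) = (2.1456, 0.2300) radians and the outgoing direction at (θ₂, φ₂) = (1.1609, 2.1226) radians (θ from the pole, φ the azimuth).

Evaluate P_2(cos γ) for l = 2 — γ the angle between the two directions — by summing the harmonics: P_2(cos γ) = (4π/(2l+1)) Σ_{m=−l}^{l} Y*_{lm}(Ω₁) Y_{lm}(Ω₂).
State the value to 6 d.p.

Addition theorem: P_2(cos γ) = (4π/5) Σ_m Y*_{lm}(Ω₁) Y_{lm}(Ω₂), m = −2…2:
  [-2]  conj(Y_{2,-2})(Ω₁) = +0.243816+0.120798i ; Y_{2,-2}(Ω₂) = -0.146341+0.290109i ; Δ = -0.070725+0.053055i
  [-1]  conj(Y_{2,-1})(Ω₁) = -0.343232-0.080366i ; Y_{2,-1}(Ω₂) = -0.148024-0.240459i ; Δ = +0.031482+0.094429i
  [+0]  conj(Y_{2,0})(Ω₁) = -0.035724-0.000000i ; Y_{2,0}(Ω₂) = -0.165126+0.000000i ; Δ = +0.005899+0.000000i
  [+1]  conj(Y_{2,1})(Ω₁) = +0.343232-0.080366i ; Y_{2,1}(Ω₂) = +0.148024-0.240459i ; Δ = +0.031482-0.094429i
  [+2]  conj(Y_{2,2})(Ω₁) = +0.243816-0.120798i ; Y_{2,2}(Ω₂) = -0.146341-0.290109i ; Δ = -0.070725-0.053055i
Total Σ_m = -0.072587+0.000000i. Multiply by 2.513274: -0.182431+0.000000i. P_2(cos γ) = -0.182431

-0.182431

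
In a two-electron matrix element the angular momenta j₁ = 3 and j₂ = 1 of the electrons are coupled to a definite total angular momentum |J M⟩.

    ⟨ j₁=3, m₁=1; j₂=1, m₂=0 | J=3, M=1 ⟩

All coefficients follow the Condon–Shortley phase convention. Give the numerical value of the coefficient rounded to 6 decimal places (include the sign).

+0.288675

triangle: 1!·5!·1!/8! = 120/40320
(j±m)!: 4!·2!·1!·1!·4!·2! = 2304
prefactor² = (2J+1)·Δ·N² = 48
  k=0: +1/(0!·1!·2!·1!·3!·0!) = 1/12
  k=1: −1/(1!·0!·1!·0!·4!·1!) = -1/24
Σ = 1/24  ⇒  CG² = 48·(1/24)² = 1/12
CG = +√(1/12) = +0.288675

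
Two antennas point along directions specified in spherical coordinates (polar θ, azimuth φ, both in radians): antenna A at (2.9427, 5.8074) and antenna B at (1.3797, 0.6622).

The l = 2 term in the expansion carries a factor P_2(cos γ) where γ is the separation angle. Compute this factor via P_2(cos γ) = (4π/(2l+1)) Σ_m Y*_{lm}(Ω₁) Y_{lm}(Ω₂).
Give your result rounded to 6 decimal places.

Term-by-term m-sum for l=2 (normalisation 4π/5 = 2.513274):
  m=-2: Y*=(0.008752, -0.012280)  Y=(0.090818, -0.361094)  product (-0.003639, -0.004276)
  m=-1: Y*=(-0.133015, 0.068538)  Y=(0.113614, -0.088578)  product (-0.009041, 0.019569)
  m=+0: Y*=(0.593845, -0.000000)  Y=(-0.281258, 0.000000)  product (-0.167024, 0.000000)
  m=+1: Y*=(0.133015, 0.068538)  Y=(-0.113614, -0.088578)  product (-0.009041, -0.019569)
  m=+2: Y*=(0.008752, 0.012280)  Y=(0.090818, 0.361094)  product (-0.003639, 0.004276)
Σ over m = (-0.192385, 0.000000); ×(4π/5) → (-0.483517, 0.000000). Real part: -0.483517

-0.483517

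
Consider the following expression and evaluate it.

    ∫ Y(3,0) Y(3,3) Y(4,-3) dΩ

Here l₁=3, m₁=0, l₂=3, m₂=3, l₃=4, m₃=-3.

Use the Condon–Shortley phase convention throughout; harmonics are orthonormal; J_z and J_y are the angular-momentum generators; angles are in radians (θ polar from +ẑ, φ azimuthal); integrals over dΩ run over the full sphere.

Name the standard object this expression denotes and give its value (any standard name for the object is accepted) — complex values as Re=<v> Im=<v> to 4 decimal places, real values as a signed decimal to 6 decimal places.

This is a Gaunt coefficient — the integral of a triple product of spherical harmonics over the sphere.
Rules hold: Σm=0, L=10 even, 0≤4≤6.
N = 7·7·9 = 441
Δ = 2!·4!·4!/11! = 1/34650
Racah Σ t=0..2: t=0:+1/72 t=1:−1/16 t=2:+1/72 = -5/144
⇒ 3j(3 3 4; 0 0 0)² = 2/77, sgn -1
Racah Σ t=2..2: t=2:+1/288 = 1/288
⇒ 3j(3 3 4; 0 3 -3)² = 1/22, sgn -1
4πI² = N·(3j₀)²·(3jₘ)² = 63/121
I = +1·√(0.520661/4π) = 0.20355073

Gaunt coefficient, +0.203551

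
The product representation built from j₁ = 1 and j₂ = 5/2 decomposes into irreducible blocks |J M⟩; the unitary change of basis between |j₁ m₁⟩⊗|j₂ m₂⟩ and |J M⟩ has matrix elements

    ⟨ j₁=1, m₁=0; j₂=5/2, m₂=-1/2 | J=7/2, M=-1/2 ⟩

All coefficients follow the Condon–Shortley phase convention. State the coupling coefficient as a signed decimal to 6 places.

triangle: 0!*2!*5!/8! = 240/40320
(j±m)!: 1!*1!*2!*3!*3!*4! = 1728
prefactor² = (2J+1)*Δ*N² = 576/7
  k=0: +1/(0!*0!*1!*2!*1!*3!) = 1/12
Σ = 1/12  ⇒  CG² = 576/7*(1/12)² = 4/7
CG = +√(4/7) = +0.755929

+0.755929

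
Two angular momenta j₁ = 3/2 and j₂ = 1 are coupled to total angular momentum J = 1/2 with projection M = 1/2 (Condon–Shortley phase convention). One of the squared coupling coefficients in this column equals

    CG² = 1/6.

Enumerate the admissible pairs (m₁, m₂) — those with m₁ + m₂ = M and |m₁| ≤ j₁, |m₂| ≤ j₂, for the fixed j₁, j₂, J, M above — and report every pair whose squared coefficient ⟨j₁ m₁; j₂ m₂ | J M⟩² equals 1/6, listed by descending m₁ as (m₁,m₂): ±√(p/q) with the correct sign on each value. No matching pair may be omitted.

(-1/2,1): +√(1/6)

Admissible pairs with m₁+m₂ = M = 1/2: (-1/2,1), (1/2,0), (3/2,-1)
  (m₁,m₂)=(3/2,-1): CG² = 1/2, CG = +√(1/2)
  (m₁,m₂)=(1/2,0): CG² = 1/3, CG = −√(1/3)
  (m₁,m₂)=(-1/2,1): CG² = 1/6, CG = +√(1/6)   ← matches the target
Pairs with CG² = 1/6: (-1/2,1): +√(1/6)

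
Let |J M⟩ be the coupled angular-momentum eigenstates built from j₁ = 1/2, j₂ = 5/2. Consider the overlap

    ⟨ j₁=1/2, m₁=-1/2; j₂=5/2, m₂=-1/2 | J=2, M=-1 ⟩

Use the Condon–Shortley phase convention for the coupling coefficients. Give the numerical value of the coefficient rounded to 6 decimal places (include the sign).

triangle: 1!×0!×4!/6! = 24/720
(j±m)!: 0!×1!×2!×3!×1!×3! = 72
prefactor² = (2J+1)×Δ×N² = 12
  k=1: −1/(1!×0!×0!×1!×0!×3!) = -1/6
Σ = -1/6  ⇒  CG² = 12×(-1/6)² = 1/3
CG = −√(1/3) = -0.577350

−√(1/3) ≈ -0.577350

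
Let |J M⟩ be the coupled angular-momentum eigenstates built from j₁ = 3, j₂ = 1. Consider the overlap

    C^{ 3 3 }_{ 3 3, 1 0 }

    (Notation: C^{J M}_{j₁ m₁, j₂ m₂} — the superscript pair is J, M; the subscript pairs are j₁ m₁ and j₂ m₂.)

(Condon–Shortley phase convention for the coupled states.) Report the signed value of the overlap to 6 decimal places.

triangle: 1!*5!*1!/8! = 120/40320
(j±m)!: 6!*0!*1!*1!*6!*0! = 518400
prefactor² = (2J+1)*Δ*N² = 10800
  k=0: +1/(0!*1!*0!*1!*5!*0!) = 1/120
Σ = 1/120  ⇒  CG² = 10800*(1/120)² = 3/4
CG = +√(3/4) = +0.866025

+√(3/4) ≈ +0.866025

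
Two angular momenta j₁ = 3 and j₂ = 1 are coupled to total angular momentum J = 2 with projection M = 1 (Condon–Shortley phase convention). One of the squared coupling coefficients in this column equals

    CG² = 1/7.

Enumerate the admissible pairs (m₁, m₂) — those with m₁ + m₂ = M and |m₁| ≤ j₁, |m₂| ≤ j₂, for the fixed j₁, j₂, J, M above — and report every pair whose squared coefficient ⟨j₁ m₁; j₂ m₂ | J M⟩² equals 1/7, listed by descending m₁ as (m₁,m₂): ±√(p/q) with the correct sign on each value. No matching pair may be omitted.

Admissible pairs with m₁+m₂ = M = 1: (0,1), (1,0), (2,-1)
  (m₁,m₂)=(2,-1): CG² = 10/21, CG = +√(10/21)
  (m₁,m₂)=(1,0): CG² = 8/21, CG = −√(8/21)
  (m₁,m₂)=(0,1): CG² = 1/7, CG = +√(1/7)   ← matches the target
Pairs with CG² = 1/7: (0,1): +√(1/7)

(0,1): +√(1/7)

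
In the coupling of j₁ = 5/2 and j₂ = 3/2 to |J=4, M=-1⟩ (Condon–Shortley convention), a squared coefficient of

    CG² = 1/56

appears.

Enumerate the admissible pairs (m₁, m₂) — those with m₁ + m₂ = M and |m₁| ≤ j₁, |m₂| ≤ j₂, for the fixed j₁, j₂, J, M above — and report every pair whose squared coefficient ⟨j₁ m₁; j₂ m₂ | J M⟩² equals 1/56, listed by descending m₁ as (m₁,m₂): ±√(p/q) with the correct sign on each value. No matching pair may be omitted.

Admissible pairs with m₁+m₂ = M = -1: (-5/2,3/2), (-3/2,1/2), (-1/2,-1/2), (1/2,-3/2)
  (m₁,m₂)=(1/2,-3/2): CG² = 5/28, CG = +√(5/28)
  (m₁,m₂)=(-1/2,-1/2): CG² = 15/28, CG = +√(15/28)
  (m₁,m₂)=(-3/2,1/2): CG² = 15/56, CG = +√(15/56)
  (m₁,m₂)=(-5/2,3/2): CG² = 1/56, CG = +√(1/56)   ← matches the target
Pairs with CG² = 1/56: (-5/2,3/2): +√(1/56)

(-5/2,3/2): +√(1/56)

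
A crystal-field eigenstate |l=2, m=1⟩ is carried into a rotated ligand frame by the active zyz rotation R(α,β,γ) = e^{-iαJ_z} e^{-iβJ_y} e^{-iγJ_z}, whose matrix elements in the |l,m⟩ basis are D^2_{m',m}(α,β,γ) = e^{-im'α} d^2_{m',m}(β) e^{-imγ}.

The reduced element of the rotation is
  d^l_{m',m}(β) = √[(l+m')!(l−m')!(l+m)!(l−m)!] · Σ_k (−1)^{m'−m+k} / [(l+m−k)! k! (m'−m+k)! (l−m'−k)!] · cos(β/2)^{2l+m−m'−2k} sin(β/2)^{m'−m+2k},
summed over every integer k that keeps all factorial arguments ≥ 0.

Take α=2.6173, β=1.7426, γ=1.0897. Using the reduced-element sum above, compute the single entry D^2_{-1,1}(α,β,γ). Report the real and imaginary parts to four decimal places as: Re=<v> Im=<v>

Re=0.0166 Im=0.3849

D^2_{-1,1}(2.6173,1.7426,1.0897) = e^{-i·-1·2.6173}·d^2_{-1,1}(1.7426)·e^{-i·1·1.0897}. Compute d first:
c=cos(1.742600/2)=0.643832, s=sin(1.742600/2)=0.765167; N=√[1·6·6·1]=6.000000
Admissible k: 2..3 (factorial args all ≥0)
  k=2: (−1)^0·6.0000/(2)·0.6438^2·0.7652^2 = +0.728080
  k=3: (−1)^1·6.0000/(6)·0.6438^0·0.7652^4 = -0.342787
d^2_{-1,1}(1.7426) = +0.728080 -0.342787 = +0.385293
Attach z-rotation phases: D = e^{-i(-1)(2.6173)}·(+0.385293)·e^{-i(1)(1.0897)} = +0.016638+0.384933i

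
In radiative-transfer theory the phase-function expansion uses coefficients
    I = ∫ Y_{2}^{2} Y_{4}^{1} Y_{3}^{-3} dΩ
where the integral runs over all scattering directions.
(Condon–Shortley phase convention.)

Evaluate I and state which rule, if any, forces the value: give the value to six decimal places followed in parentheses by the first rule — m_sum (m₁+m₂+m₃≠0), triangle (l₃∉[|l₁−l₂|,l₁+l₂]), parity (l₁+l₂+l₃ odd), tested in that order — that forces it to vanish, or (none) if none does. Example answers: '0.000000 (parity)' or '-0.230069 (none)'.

Σlᵢ=9 odd — θ-integrand is odd under cosθ→−cosθ; I=0

0.000000 (parity)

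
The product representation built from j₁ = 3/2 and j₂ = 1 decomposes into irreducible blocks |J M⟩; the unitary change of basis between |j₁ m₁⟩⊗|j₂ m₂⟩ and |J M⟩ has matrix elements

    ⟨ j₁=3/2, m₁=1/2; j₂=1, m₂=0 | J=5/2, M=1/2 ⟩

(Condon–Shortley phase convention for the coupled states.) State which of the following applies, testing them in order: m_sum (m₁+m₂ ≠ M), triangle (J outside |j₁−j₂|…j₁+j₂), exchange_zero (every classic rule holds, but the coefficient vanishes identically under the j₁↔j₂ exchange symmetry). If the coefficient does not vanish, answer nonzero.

m-sum: m₁+m₂ = 1/2+0 = 1/2, M = 1/2  ✓
triangle: |j₁−j₂| = 1/2 ≤ J = 5/2 ≤ j₁+j₂ = 5/2  ✓
exchange: j₁≠j₂ or m₁≠m₂ — the exchange symmetry imposes no constraint here
value check: CG = +√(3/5) = +0.774597 ≠ 0

nonzero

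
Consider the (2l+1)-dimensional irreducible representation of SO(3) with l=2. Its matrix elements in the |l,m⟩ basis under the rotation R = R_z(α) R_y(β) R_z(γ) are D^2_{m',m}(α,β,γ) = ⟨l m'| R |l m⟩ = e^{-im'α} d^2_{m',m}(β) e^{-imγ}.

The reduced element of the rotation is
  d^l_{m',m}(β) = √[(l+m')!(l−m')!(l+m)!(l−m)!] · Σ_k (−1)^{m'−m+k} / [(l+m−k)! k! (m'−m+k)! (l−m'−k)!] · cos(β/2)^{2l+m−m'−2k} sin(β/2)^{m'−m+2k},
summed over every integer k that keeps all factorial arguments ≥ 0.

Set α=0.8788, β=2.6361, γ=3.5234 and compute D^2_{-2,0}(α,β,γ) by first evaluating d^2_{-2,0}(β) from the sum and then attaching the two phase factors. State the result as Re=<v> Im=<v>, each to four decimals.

Re=-0.0267 Im=0.1411

First d^2_{-2,0}(β=2.6361), then the phase factors e^{-i(-2)α} and e^{-i(0)γ}:
Half-angle: c=0.250064, s=0.968229. N=√(1·24·2·2)=9.797959
k∈{2} keeps every argument non-negative
  k=2: (−1)^0·9.7980/(4)·0.2501^2·0.9682^2 = +0.143593
d^2_{-2,0}(2.6361) = +0.143593
D = (-0.185719+0.982603i)·(+0.143593)·(+1.000000+0.000000i) = -0.026668+0.141095i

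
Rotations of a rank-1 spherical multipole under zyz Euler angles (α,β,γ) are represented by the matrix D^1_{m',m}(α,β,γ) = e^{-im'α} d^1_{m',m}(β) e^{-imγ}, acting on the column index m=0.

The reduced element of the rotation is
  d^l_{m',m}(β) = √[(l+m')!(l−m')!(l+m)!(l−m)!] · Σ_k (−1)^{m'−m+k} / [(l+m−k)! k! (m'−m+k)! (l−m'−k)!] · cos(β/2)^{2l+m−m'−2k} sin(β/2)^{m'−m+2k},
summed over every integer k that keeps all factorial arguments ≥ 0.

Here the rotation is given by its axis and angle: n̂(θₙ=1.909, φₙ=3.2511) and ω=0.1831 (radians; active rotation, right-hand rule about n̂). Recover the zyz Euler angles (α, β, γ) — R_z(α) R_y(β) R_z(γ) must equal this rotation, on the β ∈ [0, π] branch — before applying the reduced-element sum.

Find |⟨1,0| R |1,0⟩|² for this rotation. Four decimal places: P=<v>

P=0.9705

Axis–angle → zyz. n̂ = (sinθₙcosφₙ, sinθₙsinφₙ, cosθₙ) = (-0.937702, -0.103098, -0.331793), ω = 0.1831.
R = I cosω + sinω [n̂]ₓ + (1−cosω) n̂n̂ᵀ gives
  R = [+0.997982, +0.062028, -0.013571; -0.058796, +0.983462, +0.171307; +0.023973, -0.170164, +0.985124]
β = atan2(√(R₁₃²+R₂₃²), R₃₃) = 0.172701; α = atan2(R₂₃, R₁₃) mod 2π = 1.649852; γ = atan2(R₃₂, −R₃₁) mod 2π = 4.572430
D^1_{0,0}(1.6499,0.1727,4.5724) = e^{-i·0·1.6499}·d^1_{0,0}(0.1727)·e^{-i·0·4.5724}. Compute d first:
c=cos(0.172701/2)=0.996274, s=sin(0.172701/2)=0.086243; N=√[1·1·1·1]=1.000000
The bounds max(0,m−m')=0 and min(l+m,l−m')=1 give 2 terms
  k=0: (−1)^0·1.0000/(1)·0.9963^2·0.0862^0 = +0.992562
  k=1: (−1)^1·1.0000/(1)·0.9963^0·0.0862^2 = -0.007438
d^1_{0,0}(0.1727) = +0.992562 -0.007438 = +0.985124
|D^1_{0,0}|² = |d^1_{0,0}(β)|² = (+0.985124)² = 0.970470 (the z-rotation phases have unit modulus)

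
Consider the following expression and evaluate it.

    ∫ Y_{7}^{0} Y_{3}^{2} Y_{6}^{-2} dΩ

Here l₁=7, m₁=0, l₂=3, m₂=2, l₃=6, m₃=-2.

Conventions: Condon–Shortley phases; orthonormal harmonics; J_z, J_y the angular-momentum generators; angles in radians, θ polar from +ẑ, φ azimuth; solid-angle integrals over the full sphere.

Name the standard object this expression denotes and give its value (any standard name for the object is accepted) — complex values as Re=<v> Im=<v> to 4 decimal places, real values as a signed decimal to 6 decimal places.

Gaunt coefficient, -0.160413

This is a Gaunt coefficient — the integral of a triple product of spherical harmonics over the sphere.
Checks pass: Σm=0; 16 even; l₃=6∈[4,10].
(2·7+1)(2·3+1)(2·6+1) = 1365
Δ: 4! 10! 2! / 17! → 1/2042040
sum: t=1:−1/207360 t=2:+1/57600 t=3:−1/207360 = 1/129600
3j²(7 3 6; 0 0 0) = Δ·Π!·Σ² = 168/12155  (sign +1)
sum: t=3:−1/207360 t=4:+1/725760 = -1/290304
3j²(7 3 6; 0 2 -2) = Δ·Π!·Σ² = 125/7293  (sign -1)
combine: 4πI² = 1365·168/12155·125/7293 = 147000/454597
take √, sign -1: I = -0.16041333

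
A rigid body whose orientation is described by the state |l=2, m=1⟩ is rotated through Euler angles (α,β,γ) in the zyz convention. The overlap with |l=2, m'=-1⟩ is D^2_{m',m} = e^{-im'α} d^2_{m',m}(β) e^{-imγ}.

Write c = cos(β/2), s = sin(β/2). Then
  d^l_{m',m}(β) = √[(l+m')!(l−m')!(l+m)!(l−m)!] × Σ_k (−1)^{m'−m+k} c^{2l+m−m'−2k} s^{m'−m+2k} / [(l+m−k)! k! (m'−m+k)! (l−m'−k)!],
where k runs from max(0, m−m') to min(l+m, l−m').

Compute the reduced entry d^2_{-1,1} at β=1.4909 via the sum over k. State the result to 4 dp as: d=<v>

d=0.5335

d^2_{-1,1}(β=1.4909) via the finite sum:
With c≡cos(β/2)=0.734783 and s≡sin(β/2)=0.678303, N=[1·6·6·1]^{1/2}=6.000000
k∈{2,3} keeps every argument non-negative
  k=2: (−1)^0·6.0000/(2)·0.7348^2·0.6783^2 = +0.745223
  k=3: (−1)^1·6.0000/(6)·0.7348^0·0.6783^4 = -0.211687
d^2_{-1,1}(1.4909) = +0.745223 -0.211687 = +0.533536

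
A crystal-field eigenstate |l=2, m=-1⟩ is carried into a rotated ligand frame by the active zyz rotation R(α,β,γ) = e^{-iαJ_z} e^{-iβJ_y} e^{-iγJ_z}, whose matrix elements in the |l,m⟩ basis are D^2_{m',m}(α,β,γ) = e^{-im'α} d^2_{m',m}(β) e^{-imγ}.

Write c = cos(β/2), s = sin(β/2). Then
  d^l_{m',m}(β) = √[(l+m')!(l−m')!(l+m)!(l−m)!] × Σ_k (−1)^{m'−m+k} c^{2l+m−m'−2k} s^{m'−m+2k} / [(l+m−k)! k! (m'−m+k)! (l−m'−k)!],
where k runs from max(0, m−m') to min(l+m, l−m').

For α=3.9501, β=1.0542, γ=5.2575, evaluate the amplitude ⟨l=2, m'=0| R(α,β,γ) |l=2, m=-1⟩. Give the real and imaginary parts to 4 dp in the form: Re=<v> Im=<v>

Re=-0.2727 Im=0.4498

First d^2_{0,-1}(β=1.0542), then the phase factors e^{-i(0)α} and e^{-i(-1)γ}:
Half-angle: c=0.864269, s=0.503029. N=√(2·2·1·6)=4.898979
Admissible k: 0..1 (factorial args all ≥0)
  k=0: (−1)^1·4.8990/(2)·0.8643^3·0.5030^1 = -0.795456
  k=1: (−1)^2·4.8990/(2)·0.8643^1·0.5030^3 = +0.269466
d^2_{0,-1}(1.0542) = -0.795456 +0.269466 = -0.525990
D = (+1.000000+0.000000i)·(-0.525990)·(+0.518513-0.855070i) = -0.272733+0.449758i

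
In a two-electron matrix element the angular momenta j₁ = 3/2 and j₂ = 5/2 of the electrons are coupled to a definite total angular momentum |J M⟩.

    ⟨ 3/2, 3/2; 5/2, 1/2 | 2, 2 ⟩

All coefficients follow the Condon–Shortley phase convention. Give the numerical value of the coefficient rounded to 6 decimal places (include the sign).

triangle: 2!*1!*3!/7! = 12/5040
(j±m)!: 3!*0!*3!*2!*4!*0! = 1728
prefactor² = (2J+1)*Δ*N² = 144/7
  k=0: +1/(0!*2!*0!*3!*1!*0!) = 1/12
Σ = 1/12  ⇒  CG² = 144/7*(1/12)² = 1/7
CG = +√(1/7) = +0.377964

+0.377964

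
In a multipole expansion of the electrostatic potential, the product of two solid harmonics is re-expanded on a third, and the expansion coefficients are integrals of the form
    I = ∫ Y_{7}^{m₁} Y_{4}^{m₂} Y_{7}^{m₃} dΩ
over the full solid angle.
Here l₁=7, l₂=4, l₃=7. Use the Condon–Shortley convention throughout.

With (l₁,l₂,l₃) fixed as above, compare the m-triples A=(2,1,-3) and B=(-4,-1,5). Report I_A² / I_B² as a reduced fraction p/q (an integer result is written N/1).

Shared (l₁,l₂,l₃)=(7,4,7): N and (l;000)² cancel in I_A²/I_B².
A: Δ = 4!·10!·4!/19! = 1/58198140; Racah Σ t=1..4: t=1:−1/2488320 t=2:+1/725760 t=3:−1/1935360 t=4:+1/52254720 = 5/10450944; ⇒ 3j(7 4 7; 2 1 -3)² = 31250/2909907, sgn +1
B: Δ = 4!·10!·4!/19! = 1/58198140; Racah Σ t=1..3: t=1:−1/87091200 t=2:+1/8709120 t=3:−1/11612160 = 1/58060800; ⇒ 3j(7 4 7; -4 -1 5)² = 99/117572, sgn +1
I_A²/I_B² = (31250/2909907)/(99/117572) = 125000/9801

125000/9801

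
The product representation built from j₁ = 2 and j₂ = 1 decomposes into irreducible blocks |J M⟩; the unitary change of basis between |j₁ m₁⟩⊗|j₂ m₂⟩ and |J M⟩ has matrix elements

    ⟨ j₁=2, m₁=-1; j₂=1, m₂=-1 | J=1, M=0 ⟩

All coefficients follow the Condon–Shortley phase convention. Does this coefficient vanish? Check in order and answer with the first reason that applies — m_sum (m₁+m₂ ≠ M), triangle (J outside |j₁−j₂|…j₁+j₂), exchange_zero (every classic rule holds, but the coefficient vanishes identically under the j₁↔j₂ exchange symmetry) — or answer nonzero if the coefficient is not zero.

m_sum

m-sum: m₁+m₂ = -1+(-1) = -2, M = 0  ✗ ⇒ coefficient is 0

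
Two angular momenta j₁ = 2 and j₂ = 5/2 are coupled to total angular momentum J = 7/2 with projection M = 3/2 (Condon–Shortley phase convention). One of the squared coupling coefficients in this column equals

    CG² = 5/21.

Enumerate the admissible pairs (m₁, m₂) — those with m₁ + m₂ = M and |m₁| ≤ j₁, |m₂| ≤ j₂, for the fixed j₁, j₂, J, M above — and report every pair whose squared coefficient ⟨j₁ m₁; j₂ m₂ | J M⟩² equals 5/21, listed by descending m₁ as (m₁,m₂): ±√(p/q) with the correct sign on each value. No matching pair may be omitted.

Admissible pairs with m₁+m₂ = M = 3/2: (-1,5/2), (0,3/2), (1,1/2), (2,-1/2)
  (m₁,m₂)=(2,-1/2): CG² = 8/21, CG = +√(8/21)
  (m₁,m₂)=(1,1/2): CG² = 2/21, CG = +√(2/21)
  (m₁,m₂)=(0,3/2): CG² = 2/7, CG = −√(2/7)
  (m₁,m₂)=(-1,5/2): CG² = 5/21, CG = −√(5/21)   ← matches the target
Pairs with CG² = 5/21: (-1,5/2): −√(5/21)

(-1,5/2): −√(5/21)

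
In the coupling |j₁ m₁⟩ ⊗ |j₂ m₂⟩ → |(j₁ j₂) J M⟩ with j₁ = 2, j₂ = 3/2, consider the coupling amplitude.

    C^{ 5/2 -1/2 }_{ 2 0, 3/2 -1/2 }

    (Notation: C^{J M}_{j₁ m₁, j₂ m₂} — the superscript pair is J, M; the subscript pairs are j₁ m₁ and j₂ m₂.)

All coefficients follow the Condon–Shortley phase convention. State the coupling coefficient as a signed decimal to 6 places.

triangle: 1!×3!×2!/7! = 12/5040
(j±m)!: 2!×2!×1!×2!×2!×3! = 96
prefactor² = (2J+1)×Δ×N² = 48/35
  k=0: +1/(0!×1!×2!×1!×1!×1!) = 1/2
  k=1: −1/(1!×0!×1!×0!×2!×2!) = -1/4
Σ = 1/4  ⇒  CG² = 48/35×(1/4)² = 3/35
CG = +√(3/35) = +0.292770

+√(3/35) = +0.292770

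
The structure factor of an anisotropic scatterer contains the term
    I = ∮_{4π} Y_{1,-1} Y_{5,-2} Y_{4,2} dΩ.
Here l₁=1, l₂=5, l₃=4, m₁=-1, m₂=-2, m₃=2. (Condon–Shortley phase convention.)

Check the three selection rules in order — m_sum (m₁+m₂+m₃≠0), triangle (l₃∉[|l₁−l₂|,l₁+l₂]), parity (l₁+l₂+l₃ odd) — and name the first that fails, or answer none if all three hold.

Σmᵢ = -1  ✗
l₃∈[|l₁−l₂|,l₁+l₂]=[4,6], have l₃=4
Σlᵢ = 10 ⇒ even

m_sum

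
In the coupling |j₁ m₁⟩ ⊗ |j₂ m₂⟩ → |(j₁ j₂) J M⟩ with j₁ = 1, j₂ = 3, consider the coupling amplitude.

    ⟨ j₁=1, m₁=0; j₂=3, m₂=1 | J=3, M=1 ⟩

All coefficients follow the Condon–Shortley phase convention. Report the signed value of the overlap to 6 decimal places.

-0.288675

j₁+j₂−J=1  J+j₁−j₂=1  J−j₁+j₂=5  j₁+j₂+J+1=8
(j₁±m₁, j₂±m₂, J±M) = (1,1,4,2,4,2)
P² = 48
sum k=0..1:
  [0] +1/24 = 1/24
  [1] −1/12 = -1/12
S = -1/24
C² = P²·S² = 1/12 ; C = -0.288675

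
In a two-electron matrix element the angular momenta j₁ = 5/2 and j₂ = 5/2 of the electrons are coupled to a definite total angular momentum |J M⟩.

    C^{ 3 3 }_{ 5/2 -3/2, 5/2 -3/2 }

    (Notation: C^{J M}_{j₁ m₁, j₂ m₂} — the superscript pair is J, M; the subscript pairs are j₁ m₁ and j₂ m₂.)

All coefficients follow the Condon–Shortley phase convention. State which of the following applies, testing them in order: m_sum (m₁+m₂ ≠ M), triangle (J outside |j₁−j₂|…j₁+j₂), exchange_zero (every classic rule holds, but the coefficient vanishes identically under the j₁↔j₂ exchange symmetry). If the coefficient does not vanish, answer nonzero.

m-sum: m₁+m₂ = -3/2+(-3/2) = -3, M = 3  ✗ ⇒ coefficient is 0

m_sum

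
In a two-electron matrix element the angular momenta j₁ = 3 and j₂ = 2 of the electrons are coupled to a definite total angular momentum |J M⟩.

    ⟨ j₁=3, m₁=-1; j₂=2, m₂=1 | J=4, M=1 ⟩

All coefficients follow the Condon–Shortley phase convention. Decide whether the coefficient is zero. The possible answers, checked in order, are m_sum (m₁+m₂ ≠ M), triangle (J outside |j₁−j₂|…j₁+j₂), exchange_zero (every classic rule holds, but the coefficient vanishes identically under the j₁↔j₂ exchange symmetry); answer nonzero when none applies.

m-sum: m₁+m₂ = -1+1 = 0, M = 1  ✗ ⇒ coefficient is 0

m_sum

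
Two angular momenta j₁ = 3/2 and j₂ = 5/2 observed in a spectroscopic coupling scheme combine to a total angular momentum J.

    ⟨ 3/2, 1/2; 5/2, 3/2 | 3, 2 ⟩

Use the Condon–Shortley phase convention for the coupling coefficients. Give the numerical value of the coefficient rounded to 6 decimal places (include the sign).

j₁+j₂−J=1  J+j₁−j₂=2  J−j₁+j₂=4  j₁+j₂+J+1=8
(j₁±m₁, j₂±m₂, J±M) = (2,1,4,1,5,1)
P² = 48
sum k=0..1:
  [0] +1/24 = 1/24
  [1] −1/12 = -1/12
S = -1/24
C² = P²·S² = 1/12 ; C = -0.288675

-0.288675  (= −√(1/12))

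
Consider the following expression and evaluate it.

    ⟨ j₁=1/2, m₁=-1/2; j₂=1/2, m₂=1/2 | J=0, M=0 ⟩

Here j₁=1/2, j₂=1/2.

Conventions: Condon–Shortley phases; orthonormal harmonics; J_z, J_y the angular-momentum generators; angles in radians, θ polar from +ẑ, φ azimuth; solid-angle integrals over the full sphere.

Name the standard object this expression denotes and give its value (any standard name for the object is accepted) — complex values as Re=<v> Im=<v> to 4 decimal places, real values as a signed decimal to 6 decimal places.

Clebsch–Gordan coefficient, −√(1/2) ≈ -0.707107

This is a Clebsch–Gordan (vector-coupling) coefficient.
triangle: 1!×0!×0!/2! = 1/2
(j±m)!: 0!×1!×1!×0!×0!×0! = 1
prefactor² = (2J+1)×Δ×N² = 1/2
  k=1: −1/(1!×0!×0!×0!×0!×0!) = -1
Σ = -1  ⇒  CG² = 1/2×(-1)² = 1/2
CG = −√(1/2) = -0.707107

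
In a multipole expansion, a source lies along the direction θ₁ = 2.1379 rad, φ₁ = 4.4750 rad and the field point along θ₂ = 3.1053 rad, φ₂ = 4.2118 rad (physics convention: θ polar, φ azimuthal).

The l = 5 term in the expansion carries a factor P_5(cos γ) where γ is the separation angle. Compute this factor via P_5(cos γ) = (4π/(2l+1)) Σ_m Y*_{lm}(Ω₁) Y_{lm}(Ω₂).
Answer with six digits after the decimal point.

Summing Y*_{l m}(θ₁,φ₁)·Y_{l m}(θ₂,φ₂) over m ∈ [−5, 5]; prefactor 4π/(2·5+1) = 1.142397:
  term(m=-5) = (0.000000, 0.000000)   from Y*(Ω₁)=(-0.183718, -0.074201), Y(Ω₂)=(-0.000000, -0.000000)
  term(m=-4) = (0.000001, 0.000001)   from Y*(Ω₁)=(-0.232266, 0.324492), Y(Ω₂)=(0.000001, -0.000002)
  term(m=-3) = (0.000031, 0.000031)   from Y*(Ω₁)=(0.216661, 0.250967), Y(Ω₂)=(0.000132, -0.000009)
  term(m=-2) = (-0.000335, -0.000194)   from Y*(Ω₁)=(-0.077351, 0.039757), Y(Ω₂)=(0.002400, 0.003748)
  term(m=-1) = (-0.031170, -0.008399)   from Y*(Ω₁)=(0.082032, 0.339045), Y(Ω₂)=(-0.044415, 0.081188)
  term(m=+0) = (0.002684, 0.000000)   from Y*(Ω₁)=(-0.002898, -0.000000), Y(Ω₂)=(-0.926382, 0.000000)
  term(m=+1) = (-0.031170, 0.008399)   from Y*(Ω₁)=(-0.082032, 0.339045), Y(Ω₂)=(0.044415, 0.081188)
  term(m=+2) = (-0.000335, 0.000194)   from Y*(Ω₁)=(-0.077351, -0.039757), Y(Ω₂)=(0.002400, -0.003748)
  term(m=+3) = (0.000031, -0.000031)   from Y*(Ω₁)=(-0.216661, 0.250967), Y(Ω₂)=(-0.000132, -0.000009)
  term(m=+4) = (0.000001, -0.000001)   from Y*(Ω₁)=(-0.232266, -0.324492), Y(Ω₂)=(0.000001, 0.000002)
  term(m=+5) = (0.000000, -0.000000)   from Y*(Ω₁)=(0.183718, -0.074201), Y(Ω₂)=(0.000000, -0.000000)
Accumulated sum (-0.060262, 0.000000); after 4π/(2l+1) scaling, (-0.068843, 0.000000) ⇒ P_5 = -0.068843

-0.068843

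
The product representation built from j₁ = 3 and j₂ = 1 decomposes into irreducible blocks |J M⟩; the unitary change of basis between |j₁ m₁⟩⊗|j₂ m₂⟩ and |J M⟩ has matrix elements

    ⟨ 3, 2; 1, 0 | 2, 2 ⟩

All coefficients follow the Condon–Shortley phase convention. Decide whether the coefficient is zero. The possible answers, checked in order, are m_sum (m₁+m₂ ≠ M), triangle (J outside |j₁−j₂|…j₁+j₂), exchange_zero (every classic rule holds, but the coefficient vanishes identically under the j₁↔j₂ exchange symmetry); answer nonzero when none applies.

m-sum: m₁+m₂ = 2+0 = 2, M = 2  ✓
triangle: |j₁−j₂| = 2 ≤ J = 2 ≤ j₁+j₂ = 4  ✓
exchange: j₁≠j₂ or m₁≠m₂ — the exchange symmetry imposes no constraint here
value check: CG = −√(5/21) = -0.487950 ≠ 0

nonzero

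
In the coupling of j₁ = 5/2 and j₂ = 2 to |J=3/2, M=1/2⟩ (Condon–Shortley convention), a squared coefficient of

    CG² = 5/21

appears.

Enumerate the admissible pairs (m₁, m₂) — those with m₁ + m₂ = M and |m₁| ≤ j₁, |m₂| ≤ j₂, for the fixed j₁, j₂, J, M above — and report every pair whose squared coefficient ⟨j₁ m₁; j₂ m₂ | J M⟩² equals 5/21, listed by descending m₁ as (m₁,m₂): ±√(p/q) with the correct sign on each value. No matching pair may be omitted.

Admissible pairs with m₁+m₂ = M = 1/2: (-3/2,2), (-1/2,1), (1/2,0), (3/2,-1), (5/2,-2)
  (m₁,m₂)=(5/2,-2): CG² = 8/21, CG = +√(8/21)
  (m₁,m₂)=(3/2,-1): CG² = 2/105, CG = −√(2/105)
  (m₁,m₂)=(1/2,0): CG² = 2/35, CG = −√(2/35)
  (m₁,m₂)=(-1/2,1): CG² = 5/21, CG = +√(5/21)   ← matches the target
  (m₁,m₂)=(-3/2,2): CG² = 32/105, CG = −√(32/105)
Pairs with CG² = 5/21: (-1/2,1): +√(5/21)

(-1/2,1): +√(5/21)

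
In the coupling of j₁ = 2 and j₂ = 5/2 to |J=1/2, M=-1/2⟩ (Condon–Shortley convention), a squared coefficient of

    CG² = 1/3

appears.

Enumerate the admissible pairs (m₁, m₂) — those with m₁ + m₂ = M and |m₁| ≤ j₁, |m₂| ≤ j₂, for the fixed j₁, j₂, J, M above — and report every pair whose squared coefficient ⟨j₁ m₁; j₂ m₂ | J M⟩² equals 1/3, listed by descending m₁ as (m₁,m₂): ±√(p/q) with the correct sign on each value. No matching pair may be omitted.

Admissible pairs with m₁+m₂ = M = -1/2: (-2,3/2), (-1,1/2), (0,-1/2), (1,-3/2), (2,-5/2)
  (m₁,m₂)=(2,-5/2): CG² = 1/3, CG = +√(1/3)   ← matches the target
  (m₁,m₂)=(1,-3/2): CG² = 4/15, CG = −√(4/15)
  (m₁,m₂)=(0,-1/2): CG² = 1/5, CG = +√(1/5)
  (m₁,m₂)=(-1,1/2): CG² = 2/15, CG = −√(2/15)
  (m₁,m₂)=(-2,3/2): CG² = 1/15, CG = +√(1/15)
Pairs with CG² = 1/3: (2,-5/2): +√(1/3)

(2,-5/2): +√(1/3)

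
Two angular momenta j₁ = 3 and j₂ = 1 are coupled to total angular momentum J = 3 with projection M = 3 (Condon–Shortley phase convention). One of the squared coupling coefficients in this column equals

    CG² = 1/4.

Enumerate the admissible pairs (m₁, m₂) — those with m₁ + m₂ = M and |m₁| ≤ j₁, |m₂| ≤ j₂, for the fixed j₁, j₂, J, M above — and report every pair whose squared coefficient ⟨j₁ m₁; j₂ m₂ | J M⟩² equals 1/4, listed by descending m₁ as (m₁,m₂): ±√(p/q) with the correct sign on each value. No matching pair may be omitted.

Admissible pairs with m₁+m₂ = M = 3: (2,1), (3,0)
  (m₁,m₂)=(3,0): CG² = 3/4, CG = +√(3/4)
  (m₁,m₂)=(2,1): CG² = 1/4, CG = −√(1/4)   ← matches the target
Pairs with CG² = 1/4: (2,1): −√(1/4)

(2,1): −√(1/4)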